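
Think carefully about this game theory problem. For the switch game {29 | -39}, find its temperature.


The game is {29 | -39}, a switch {a | b} with numbers a > b.
Cooling {a | b} by t gives {a - t | b + t}, which stops being hot when a - t = b + t, i.e. at t = (a - b)/2. So the temperature of a switch is (a - b)/2.
Temperature = (Left option - Right option) / 2
= (29 - (-39)) / 2
= 68 / 2
= 34

34


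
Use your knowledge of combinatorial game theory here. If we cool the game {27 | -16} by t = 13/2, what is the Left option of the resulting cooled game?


Original game: {27 | -16} (a switch {a | b} with a > b).
Cooling by t (for t below the temperature (a - b)/2 = 43/2) taxes each move by t: {a | b} cooled by t is {a - t | b + t}.
Cooling amount: t = 13/2
Cooled Left option: 27 - 13/2 = 41/2
Cooled Right option: -16 + 13/2 = -19/2
Cooled game: {41/2 | -19/2}
Left option = 41/2

41/2


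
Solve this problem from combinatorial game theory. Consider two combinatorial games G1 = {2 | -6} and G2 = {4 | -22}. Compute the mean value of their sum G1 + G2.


G1 = {2 | -6}, G2 = {4 | -22}
Each is a switch {a | b} with numbers a > b; its mean value is (a + b)/2, and mean value is additive over game sums: m(G1 + G2) = m(G1) + m(G2).
Mean of G1 = (2 + (-6))/2 = -4/2 = -2
Mean of G2 = (4 + (-22))/2 = -18/2 = -9
Mean of G1 + G2 = -2 + -9 = -11

-11


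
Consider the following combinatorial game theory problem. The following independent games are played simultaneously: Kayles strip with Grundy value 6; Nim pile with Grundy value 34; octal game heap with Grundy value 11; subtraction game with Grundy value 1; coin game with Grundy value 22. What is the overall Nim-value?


By the Sprague-Grundy theorem, the Grundy value of a sum of games is the XOR of individual Grundy values.
Kayles strip: Grundy value = 6. Running XOR: 0 XOR 6 = 6
Nim pile: Grundy value = 34. Running XOR: 6 XOR 34 = 36
octal game heap: Grundy value = 11. Running XOR: 36 XOR 11 = 47
subtraction game: Grundy value = 1. Running XOR: 47 XOR 1 = 46
coin game: Grundy value = 22. Running XOR: 46 XOR 22 = 56
The combined Grundy value is 56.

56


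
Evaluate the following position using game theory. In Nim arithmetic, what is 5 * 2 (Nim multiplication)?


Nim multiplication is bilinear over XOR: (u XOR v) * w = (u*w) XOR (v*w).
So we split each operand into its bit components and XOR the pairwise Nim products.
5 = 1 + 4 (as XOR of powers of 2).
2 = 2 (as XOR of powers of 2).
Using the standard Nim-product table on single bits:
  2*2 = 3,   2*4 = 8,   2*8 = 12,
  4*4 = 6,   4*8 = 11,  8*8 = 13,
and  1*x = x (identity), k*l = l*k (commutative).
Pairwise Nim products:
  1 * 2 = 2
  4 * 2 = 8
XOR them: 2 XOR 8 = 10.
Result: 5 * 2 = 10 (in Nim).

10


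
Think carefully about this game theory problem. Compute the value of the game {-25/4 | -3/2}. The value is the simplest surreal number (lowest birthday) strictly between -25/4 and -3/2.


Left options: {-25/4}, max = -25/4
Right options: {-3/2}, min = -3/2
All options are numbers and max(Left) < min(Right), so by the simplicity theorem the value is the simplest (earliest-born) number strictly between -25/4 and -3/2.
Integers -6 through -2 all lie strictly between -25/4 and -3/2.
Among integers, the simplest (lowest birthday = smallest |n|; 0 is born on day 0, +-n on day n) is -2.
No non-integer in the interval can be simpler: if x is a non-integer in the interval, then floor(x) or ceil(x) also lies in the interval (the interval contains an integer), and both are proper prefixes of x's sign expansion, i.e. born earlier. So the game value is -2.
Game value = -2

-2


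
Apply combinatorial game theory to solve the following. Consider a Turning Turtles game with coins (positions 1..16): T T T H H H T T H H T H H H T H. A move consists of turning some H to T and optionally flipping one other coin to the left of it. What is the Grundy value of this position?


Coins: T T T H H H T T H H T H H H T H
Key fact: a single head at position k behaves exactly like a Nim heap of size k (turning it to T and optionally flipping a coin at j < k corresponds to moving the heap from k to j, or to 0), and heads combine as a disjunctive sum (two heads at the same place would cancel, matching j XOR j = 0). So the Nim-value is the XOR of the 1-indexed positions of the heads.
Face-up positions (1-indexed): [4, 5, 6, 9, 10, 12, 13, 14, 16]
XOR 0 with 4: 0 XOR 4 = 4
XOR 4 with 5: 4 XOR 5 = 1
XOR 1 with 6: 1 XOR 6 = 7
XOR 7 with 9: 7 XOR 9 = 14
XOR 14 with 10: 14 XOR 10 = 4
XOR 4 with 12: 4 XOR 12 = 8
XOR 8 with 13: 8 XOR 13 = 5
XOR 5 with 14: 5 XOR 14 = 11
XOR 11 with 16: 11 XOR 16 = 27
Nim-value = 27

27


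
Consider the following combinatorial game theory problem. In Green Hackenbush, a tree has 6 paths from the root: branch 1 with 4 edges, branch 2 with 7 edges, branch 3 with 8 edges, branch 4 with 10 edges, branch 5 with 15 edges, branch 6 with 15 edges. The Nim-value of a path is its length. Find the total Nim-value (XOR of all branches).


The tree has 6 branches from the ground vertex.
In Green Hackenbush, the Nim-value of a simple path of length k is k.
Branch 1: length 4, Nim-value = 4
Branch 2: length 7, Nim-value = 7
Branch 3: length 8, Nim-value = 8
Branch 4: length 10, Nim-value = 10
Branch 5: length 15, Nim-value = 15
Branch 6: length 15, Nim-value = 15
Total Nim-value = XOR of all branch values:
0 XOR 4 = 4
4 XOR 7 = 3
3 XOR 8 = 11
11 XOR 10 = 1
1 XOR 15 = 14
14 XOR 15 = 1
Nim-value of the tree = 1

1


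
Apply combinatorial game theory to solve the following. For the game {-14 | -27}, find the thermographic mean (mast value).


Game = {-14 | -27}, a switch {a | b} with numbers a > b.
Its thermograph has left wall a - t and right wall b + t, which meet at t = (a - b)/2, where both equal (a + b)/2. So the mast (mean value) is at (a + b)/2.
Mean = (-14 + (-27))/2 = -41/2 = -41/2

-41/2


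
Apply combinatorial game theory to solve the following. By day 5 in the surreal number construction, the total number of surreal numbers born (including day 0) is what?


Day 0: {|} = 0 is born. Count = 1.
Day n: the number of surreal numbers born by day n is 2^(n+1) - 1.
By day 0: 2^1 - 1 = 1
By day 1: 2^2 - 1 = 3
By day 2: 2^3 - 1 = 7
By day 3: 2^4 - 1 = 15
By day 4: 2^5 - 1 = 31
By day 5: 2^6 - 1 = 63
By day 5: 63 surreal numbers.

63


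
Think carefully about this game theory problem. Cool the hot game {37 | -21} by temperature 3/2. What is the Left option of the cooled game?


Original game: {37 | -21} (a switch {a | b} with a > b).
Cooling by t (for t below the temperature (a - b)/2 = 29) taxes each move by t: {a | b} cooled by t is {a - t | b + t}.
Cooling amount: t = 3/2
Cooled Left option: 37 - 3/2 = 71/2
Cooled Right option: -21 + 3/2 = -39/2
Cooled game: {71/2 | -39/2}
Left option = 71/2

71/2


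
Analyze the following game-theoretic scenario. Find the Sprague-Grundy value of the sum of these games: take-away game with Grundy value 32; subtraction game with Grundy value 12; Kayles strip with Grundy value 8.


By the Sprague-Grundy theorem, the Grundy value of a sum of games is the XOR of individual Grundy values.
take-away game: Grundy value = 32. Running XOR: 0 XOR 32 = 32
subtraction game: Grundy value = 12. Running XOR: 32 XOR 12 = 44
Kayles strip: Grundy value = 8. Running XOR: 44 XOR 8 = 36
The combined Grundy value is 36.

36


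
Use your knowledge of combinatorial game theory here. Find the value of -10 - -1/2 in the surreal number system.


x = -10, y = -1/2
Converting to common denominator: 2
x = -20/2, y = -1/2
x - y = -10 - -1/2 = -19/2

-19/2


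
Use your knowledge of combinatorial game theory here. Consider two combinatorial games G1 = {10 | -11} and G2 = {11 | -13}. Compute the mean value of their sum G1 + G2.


G1 = {10 | -11}, G2 = {11 | -13}
Each is a switch {a | b} with numbers a > b; its mean value is (a + b)/2, and mean value is additive over game sums: m(G1 + G2) = m(G1) + m(G2).
Mean of G1 = (10 + (-11))/2 = -1/2 = -1/2
Mean of G2 = (11 + (-13))/2 = -2/2 = -1
Mean of G1 + G2 = -1/2 + -1 = -3/2

-3/2


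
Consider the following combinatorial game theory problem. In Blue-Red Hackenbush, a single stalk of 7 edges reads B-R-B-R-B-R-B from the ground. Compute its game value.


Edges (from ground): B-R-B-R-B-R-B
By Berlekamp's sign-expansion rule, a Blue-Red Hackenbush stalk has the value of the surreal number whose sign sequence is the edge sequence with B -> + and R -> -.
Sign sequence: +-+-+-+
Trace the sign expansion in the surreal number tree, starting from 0:
Edge 1: B (sign +) -> bounds (0, +inf), value = 1
Edge 2: R (sign -) -> bounds (0, 1), value = 1/2
Edge 3: B (sign +) -> bounds (1/2, 1), value = 3/4
Edge 4: R (sign -) -> bounds (1/2, 3/4), value = 5/8
Edge 5: B (sign +) -> bounds (5/8, 3/4), value = 11/16
Edge 6: R (sign -) -> bounds (5/8, 11/16), value = 21/32
Edge 7: B (sign +) -> bounds (21/32, 11/16), value = 43/64
Game value = 43/64

43/64


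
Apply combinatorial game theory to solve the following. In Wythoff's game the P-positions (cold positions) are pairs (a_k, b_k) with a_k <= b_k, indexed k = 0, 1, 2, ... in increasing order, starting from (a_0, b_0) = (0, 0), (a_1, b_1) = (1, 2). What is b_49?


By Wythoff's theorem, a_k = floor(k * phi) and b_k = floor(k * phi^2) = a_k + k, where phi = (1 + sqrt(5))/2 is the golden ratio.
phi = (1 + sqrt(5))/2 = 1.618034
phi^2 = phi + 1 = 2.618034
k = 49
k * phi^2 = 49 * 2.618034 = 128.283665
b_49 = floor(k * phi^2) = 128 (check: a_49 + k = 79 + 49 = 128)

128


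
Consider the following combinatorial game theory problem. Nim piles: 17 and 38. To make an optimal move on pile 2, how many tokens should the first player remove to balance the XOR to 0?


Piles: 17 and 38
Current XOR: 17 XOR 38 = 55 (non-zero, so this is an N-position).
To make the XOR zero, we need to find a move that balances the piles.
For pile 2 (size 38): target = 38 XOR 55 = 17
We reduce pile 2 from 38 to 17.
Tokens removed: 38 - 17 = 21
Verification: 17 XOR 17 = 0

21


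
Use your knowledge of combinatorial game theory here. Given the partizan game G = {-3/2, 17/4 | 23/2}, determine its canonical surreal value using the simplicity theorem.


Left options: {-3/2, 17/4}, max = 17/4
Right options: {23/2}, min = 23/2
All options are numbers and max(Left) < min(Right), so by the simplicity theorem the value is the simplest (earliest-born) number strictly between 17/4 and 23/2.
Integers 5 through 11 all lie strictly between 17/4 and 23/2.
Among integers, the simplest (lowest birthday = smallest |n|; 0 is born on day 0, +-n on day n) is 5.
No non-integer in the interval can be simpler: if x is a non-integer in the interval, then floor(x) or ceil(x) also lies in the interval (the interval contains an integer), and both are proper prefixes of x's sign expansion, i.e. born earlier. So the game value is 5.
Game value = 5

5


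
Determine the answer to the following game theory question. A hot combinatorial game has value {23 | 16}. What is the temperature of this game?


The game is {23 | 16}, a switch {a | b} with numbers a > b.
Cooling {a | b} by t gives {a - t | b + t}, which stops being hot when a - t = b + t, i.e. at t = (a - b)/2. So the temperature of a switch is (a - b)/2.
Temperature = (Left option - Right option) / 2
= (23 - (16)) / 2
= 7 / 2
= 7/2

7/2


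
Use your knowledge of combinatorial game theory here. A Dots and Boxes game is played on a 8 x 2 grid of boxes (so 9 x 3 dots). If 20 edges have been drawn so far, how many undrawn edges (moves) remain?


Grid: 8 x 2 boxes, i.e. 9 rows and 3 columns of dots.
Horizontal edges: (rows + 1) * cols = 9 * 2 = 18
Vertical edges: rows * (cols + 1) = 8 * 3 = 24
Total edges: 18 + 24 = 42
Edges drawn: 20
Remaining: 42 - 20 = 22

22


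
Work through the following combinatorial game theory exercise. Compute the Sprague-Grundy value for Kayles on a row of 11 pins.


Kayles: a move removes 1 or 2 adjacent pins from a contiguous row.
Removing pins from a row of k leaves two independent rows (a, b) with a + b = k - 1 (one pin) or a + b = k - 2 (two pins); an end removal gives a = 0.
By Sprague-Grundy, G(k) = mex{ G(a) XOR G(b) } over all these splits. G(0) = 0.
G(1): splits (0,0):0^0=0 -> mex({0}) = 1
G(2): splits (0,1):0^1=1 (0,0):0^0=0 -> mex({0, 1}) = 2
G(3): splits (0,2):0^2=2 (1,1):1^1=0 (0,1):0^1=1 -> mex({0, 1, 2}) = 3
G(4): splits (0,3):0^3=3 (1,2):1^2=3 (0,2):0^2=2 (1,1):1^1=0 -> mex({0, 2, 3}) = 1
G(5): splits (0,4):0^1=1 (1,3):1^3=2 (2,2):2^2=0 (0,3):0^3=3 (1,2):1^2=3 -> mex({0, 1, 2, 3}) = 4
G(6) = mex({0, 1, 2, 4}) = 3
G(7) = mex({0, 1, 3, 4, 5}) = 2
G(8) = mex({0, 2, 3, 5, 6}) = 1
G(9) = mex({0, 1, 2, 3, 6, 7}) = 4
G(10) = mex({0, 1, 3, 4, 5, 7}) = 2
G(11) = mex({0, 1, 2, 3, 4, 5}) = 6
Therefore G(11) = 6.

6


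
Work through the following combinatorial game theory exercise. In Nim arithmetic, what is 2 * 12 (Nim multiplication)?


Nim multiplication is bilinear over XOR: (u XOR v) * w = (u*w) XOR (v*w).
So we split each operand into its bit components and XOR the pairwise Nim products.
2 = 2 (as XOR of powers of 2).
12 = 4 + 8 (as XOR of powers of 2).
Using the standard Nim-product table on single bits:
  2*2 = 3,   2*4 = 8,   2*8 = 12,
  4*4 = 6,   4*8 = 11,  8*8 = 13,
and  1*x = x (identity), k*l = l*k (commutative).
Pairwise Nim products:
  2 * 4 = 8
  2 * 8 = 12
XOR them: 8 XOR 12 = 4.
Result: 2 * 12 = 4 (in Nim).

4


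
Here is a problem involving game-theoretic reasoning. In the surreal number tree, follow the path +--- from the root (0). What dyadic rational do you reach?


Sign expansion: +---
Rule: track bounds (lo, hi), initially (-inf, +inf). On '+', the current value becomes lo and we move to the simplest number in (value, hi): value + 1 if hi = +inf, otherwise the midpoint (value + hi)/2. On '-', the current value becomes hi and we move to value - 1 if lo = -inf, otherwise the midpoint (lo + value)/2.
Start at 0.
Step 1: sign = +, move right. Bounds: (0, +inf). Value = 1
Step 2: sign = -, move left. Bounds: (0, 1). Value = 1/2
Step 3: sign = -, move left. Bounds: (0, 1/2). Value = 1/4
Step 4: sign = -, move left. Bounds: (0, 1/4). Value = 1/8
The surreal number with sign expansion +--- is 1/8.

1/8


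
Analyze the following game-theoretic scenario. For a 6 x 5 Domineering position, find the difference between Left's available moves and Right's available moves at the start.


Board is 6 x 5 (rows x cols).
Left (vertical) placements: (rows-1) * cols = 5 * 5 = 25
Right (horizontal) placements: rows * (cols-1) = 6 * 4 = 24
Advantage = Left - Right = 25 - 24 = 1

1


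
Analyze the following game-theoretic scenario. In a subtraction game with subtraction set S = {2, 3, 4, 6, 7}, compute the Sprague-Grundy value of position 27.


The subtraction set is S = {2, 3, 4, 6, 7}.
G(k) = mex{ G(k - s) : s in S, s <= k }. We compute iteratively: G(0) = 0.
G(1) = mex({}) = 0
G(2) = mex({0}) = 1
G(3) = mex({0}) = 1
G(4) = mex({0, 1}) = 2
G(5) = mex({0, 1}) = 2
G(6) = mex({0, 1, 2}) = 3
G(7) = mex({0, 1, 2}) = 3
G(8) = mex({0, 1, 2, 3}) = 4
G(9) = mex({1, 2, 3}) = 0
G(10) = mex({1, 2, 3, 4}) = 0
G(11) = mex({0, 2, 3, 4}) = 1
G(12) = mex({0, 2, 3, 4}) = 1
G(13) = mex({0, 1, 3}) = 2
G(14) = mex({0, 1, 3, 4}) = 2
G(15) = mex({0, 1, 2, 4}) = 3
Observe that G(9)..G(15) = 0, 0, 1, 1, 2, 2, 3 repeats G(0)..G(6) = 0, 0, 1, 1, 2, 2, 3.
For k >= max(S) = 7, G(k) is determined by the previous 7 values G(k-7)..G(k-1); a window of 7 consecutive values has recurred shifted by 9, so by induction G(k + 9) = G(k) for all k >= 0: the sequence is periodic from the start with period 9.
One period: G(0..8) = 0, 0, 1, 1, 2, 2, 3, 3, 4.
27 mod 9 = 0, so G(27) = G(0) = 0.

0


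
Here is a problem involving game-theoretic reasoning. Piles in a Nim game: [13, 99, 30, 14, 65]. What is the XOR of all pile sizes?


We need the XOR (exclusive or) of all pile sizes.
After XOR-ing pile 1 (size 13): 0 XOR 13 = 13
After XOR-ing pile 2 (size 99): 13 XOR 99 = 110
After XOR-ing pile 3 (size 30): 110 XOR 30 = 112
After XOR-ing pile 4 (size 14): 112 XOR 14 = 126
After XOR-ing pile 5 (size 65): 126 XOR 65 = 63
The Nim-value of this position is 63.

63


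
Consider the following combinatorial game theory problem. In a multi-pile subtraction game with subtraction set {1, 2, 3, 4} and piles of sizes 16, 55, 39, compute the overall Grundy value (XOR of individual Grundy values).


Subtraction set: {1, 2, 3, 4}
For this subtraction set, G(n) = n mod 5 (period = max + 1 = 5).
Pile 1 (size 16): G(16) = 16 mod 5 = 1
Pile 2 (size 55): G(55) = 55 mod 5 = 0
Pile 3 (size 39): G(39) = 39 mod 5 = 4
Total Grundy value = XOR of all: 1 XOR 0 XOR 4 = 5

5


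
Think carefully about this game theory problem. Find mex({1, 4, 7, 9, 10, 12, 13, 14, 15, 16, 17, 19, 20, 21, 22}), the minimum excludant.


Set = {1, 4, 7, 9, 10, 12, 13, 14, 15, 16, 17, 19, 20, 21, 22}
0 is NOT in the set. This is the mex.
mex = 0

0


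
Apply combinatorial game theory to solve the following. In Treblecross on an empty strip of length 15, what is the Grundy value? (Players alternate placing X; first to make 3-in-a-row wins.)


Treblecross: place X on empty cells; 3-in-a-row wins.
Playing within two cells of an existing X lets the opponent win at once, so sensible play treats the cells i-2..i+2 around each X as dead. The player left with no safe cell loses, so this is a normal-play take-away game on strips of safe cells.
Placing X at cell i (0-indexed) of a strip of k safe cells leaves independent strips of sizes max(0, i-2) and max(0, k-i-3). Hence G(k) = mex{ G(max(0,i-2)) XOR G(max(0,k-i-3)) : 0 <= i < k }, with G(0) = 0.
G(1): splits (0,0):0^0=0 -> mex({0}) = 1
G(2): splits (0,0):0^0=0 -> mex({0}) = 1
G(3): splits (0,0):0^0=0 -> mex({0}) = 1
G(4): splits (0,1):0^1=1 (0,0):0^0=0 -> mex({0, 1}) = 2
G(5): splits (0,2):0^1=1 (0,1):0^1=1 (0,0):0^0=0 -> mex({0, 1}) = 2
G(6) = mex({1}) = 0
G(7) = mex({0, 1, 2}) = 3
G(8) = mex({0, 1, 2}) = 3
G(9) = mex({0, 2}) = 1
G(10) = mex({0, 2, 3}) = 1
G(11) = mex({0, 3}) = 1
G(12) = mex({1, 3}) = 0
G(13) = mex({0, 1, 2, 3}) = 4
G(14) = mex({0, 1, 2}) = 3
G(15) = mex({0, 1, 2}) = 3
Therefore G(15) = 3.

3


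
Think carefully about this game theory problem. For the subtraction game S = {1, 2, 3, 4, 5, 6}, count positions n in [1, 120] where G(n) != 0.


Subtraction set S = {1, 2, 3, 4, 5, 6}, so G(n) = n mod 7.
G(n) = 0 when n is a multiple of 7.
Multiples of 7 in [1, 120]: 17
N-positions (nonzero Grundy) = 120 - 17 = 103

103


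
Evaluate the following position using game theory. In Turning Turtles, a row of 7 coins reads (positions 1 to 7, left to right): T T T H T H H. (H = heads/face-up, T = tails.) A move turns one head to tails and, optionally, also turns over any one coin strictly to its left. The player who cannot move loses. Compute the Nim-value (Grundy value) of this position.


Coins: T T T H T H H
Key fact: a single head at position k behaves exactly like a Nim heap of size k (turning it to T and optionally flipping a coin at j < k corresponds to moving the heap from k to j, or to 0), and heads combine as a disjunctive sum (two heads at the same place would cancel, matching j XOR j = 0). So the Nim-value is the XOR of the 1-indexed positions of the heads.
Face-up positions (1-indexed): [4, 6, 7]
XOR 0 with 4: 0 XOR 4 = 4
XOR 4 with 6: 4 XOR 6 = 2
XOR 2 with 7: 2 XOR 7 = 5
Nim-value = 5

5


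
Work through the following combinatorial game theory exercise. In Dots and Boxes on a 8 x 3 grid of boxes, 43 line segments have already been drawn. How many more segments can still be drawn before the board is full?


Grid: 8 x 3 boxes, i.e. 9 rows and 4 columns of dots.
Horizontal edges: (rows + 1) * cols = 9 * 3 = 27
Vertical edges: rows * (cols + 1) = 8 * 4 = 32
Total edges: 27 + 32 = 59
Edges drawn: 43
Remaining: 59 - 43 = 16

16


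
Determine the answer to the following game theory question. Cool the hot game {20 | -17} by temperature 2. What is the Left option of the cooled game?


Original game: {20 | -17} (a switch {a | b} with a > b).
Cooling by t (for t below the temperature (a - b)/2 = 37/2) taxes each move by t: {a | b} cooled by t is {a - t | b + t}.
Cooling amount: t = 2
Cooled Left option: 20 - 2 = 18
Cooled Right option: -17 + 2 = -15
Cooled game: {18 | -15}
Left option = 18

18


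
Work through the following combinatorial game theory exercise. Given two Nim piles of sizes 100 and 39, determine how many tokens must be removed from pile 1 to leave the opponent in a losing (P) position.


Piles: 100 and 39
Current XOR: 100 XOR 39 = 67 (non-zero, so this is an N-position).
To make the XOR zero, we need to find a move that balances the piles.
For pile 1 (size 100): target = 100 XOR 67 = 39
We reduce pile 1 from 100 to 39.
Tokens removed: 100 - 39 = 61
Verification: 39 XOR 39 = 0

61


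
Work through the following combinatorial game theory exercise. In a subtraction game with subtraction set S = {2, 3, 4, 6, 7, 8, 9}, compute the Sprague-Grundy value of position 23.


The subtraction set is S = {2, 3, 4, 6, 7, 8, 9}.
G(k) = mex{ G(k - s) : s in S, s <= k }. We compute iteratively: G(0) = 0.
G(1) = mex({}) = 0
G(2) = mex({0}) = 1
G(3) = mex({0}) = 1
G(4) = mex({0, 1}) = 2
G(5) = mex({0, 1}) = 2
G(6) = mex({0, 1, 2}) = 3
G(7) = mex({0, 1, 2}) = 3
G(8) = mex({0, 1, 2, 3}) = 4
G(9) = mex({0, 1, 2, 3}) = 4
G(10) = mex({0, 1, 2, 3, 4}) = 5
G(11) = mex({1, 2, 3, 4}) = 0
G(12) = mex({1, 2, 3, 4, 5}) = 0
G(13) = mex({0, 2, 3, 4, 5}) = 1
G(14) = mex({0, 2, 3, 4, 5}) = 1
G(15) = mex({0, 1, 3, 4}) = 2
G(16) = mex({0, 1, 3, 4, 5}) = 2
G(17) = mex({0, 1, 2, 4, 5}) = 3
G(18) = mex({0, 1, 2, 4, 5}) = 3
G(19) = mex({0, 1, 2, 3, 5}) = 4
Observe that G(11)..G(19) = 0, 0, 1, 1, 2, 2, 3, 3, 4 repeats G(0)..G(8) = 0, 0, 1, 1, 2, 2, 3, 3, 4.
For k >= max(S) = 9, G(k) is determined by the previous 9 values G(k-9)..G(k-1); a window of 9 consecutive values has recurred shifted by 11, so by induction G(k + 11) = G(k) for all k >= 0: the sequence is periodic from the start with period 11.
One period: G(0..10) = 0, 0, 1, 1, 2, 2, 3, 3, 4, 4, 5.
23 mod 11 = 1, so G(23) = G(1) = 0.

0


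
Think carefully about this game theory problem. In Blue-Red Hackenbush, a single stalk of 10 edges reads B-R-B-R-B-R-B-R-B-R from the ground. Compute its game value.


Edges (from ground): B-R-B-R-B-R-B-R-B-R
By Berlekamp's sign-expansion rule, a Blue-Red Hackenbush stalk has the value of the surreal number whose sign sequence is the edge sequence with B -> + and R -> -.
Sign sequence: +-+-+-+-+-
Trace the sign expansion in the surreal number tree, starting from 0:
Edge 1: B (sign +) -> bounds (0, +inf), value = 1
Edge 2: R (sign -) -> bounds (0, 1), value = 1/2
Edge 3: B (sign +) -> bounds (1/2, 1), value = 3/4
Edge 4: R (sign -) -> bounds (1/2, 3/4), value = 5/8
Edge 5: B (sign +) -> bounds (5/8, 3/4), value = 11/16
Edge 6: R (sign -) -> bounds (5/8, 11/16), value = 21/32
Edge 7: B (sign +) -> bounds (21/32, 11/16), value = 43/64
Edge 8: R (sign -) -> bounds (21/32, 43/64), value = 85/128
Edge 9: B (sign +) -> bounds (85/128, 43/64), value = 171/256
Edge 10: R (sign -) -> bounds (85/128, 171/256), value = 341/512
Game value = 341/512

341/512


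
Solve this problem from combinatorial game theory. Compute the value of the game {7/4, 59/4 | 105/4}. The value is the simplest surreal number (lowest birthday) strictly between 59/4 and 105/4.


Left options: {7/4, 59/4}, max = 59/4
Right options: {105/4}, min = 105/4
All options are numbers and max(Left) < min(Right), so by the simplicity theorem the value is the simplest (earliest-born) number strictly between 59/4 and 105/4.
Integers 15 through 26 all lie strictly between 59/4 and 105/4.
Among integers, the simplest (lowest birthday = smallest |n|; 0 is born on day 0, +-n on day n) is 15.
No non-integer in the interval can be simpler: if x is a non-integer in the interval, then floor(x) or ceil(x) also lies in the interval (the interval contains an integer), and both are proper prefixes of x's sign expansion, i.e. born earlier. So the game value is 15.
Game value = 15

15


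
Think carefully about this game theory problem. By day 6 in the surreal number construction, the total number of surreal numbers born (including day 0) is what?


Day 0: {|} = 0 is born. Count = 1.
Day n: the number of surreal numbers born by day n is 2^(n+1) - 1.
By day 0: 2^1 - 1 = 1
By day 1: 2^2 - 1 = 3
By day 2: 2^3 - 1 = 7
By day 3: 2^4 - 1 = 15
By day 4: 2^5 - 1 = 31
By day 5: 2^6 - 1 = 63
By day 6: 2^7 - 1 = 127
By day 6: 127 surreal numbers.

127


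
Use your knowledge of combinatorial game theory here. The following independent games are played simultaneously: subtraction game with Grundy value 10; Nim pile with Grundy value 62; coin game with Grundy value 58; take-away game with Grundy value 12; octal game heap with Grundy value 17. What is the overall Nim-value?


By the Sprague-Grundy theorem, the Grundy value of a sum of games is the XOR of individual Grundy values.
subtraction game: Grundy value = 10. Running XOR: 0 XOR 10 = 10
Nim pile: Grundy value = 62. Running XOR: 10 XOR 62 = 52
coin game: Grundy value = 58. Running XOR: 52 XOR 58 = 14
take-away game: Grundy value = 12. Running XOR: 14 XOR 12 = 2
octal game heap: Grundy value = 17. Running XOR: 2 XOR 17 = 19
The combined Grundy value is 19.

19


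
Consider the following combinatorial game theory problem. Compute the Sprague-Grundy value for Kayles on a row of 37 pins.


Kayles: a move removes 1 or 2 adjacent pins from a contiguous row.
Removing pins from a row of k leaves two independent rows (a, b) with a + b = k - 1 (one pin) or a + b = k - 2 (two pins); an end removal gives a = 0.
By Sprague-Grundy, G(k) = mex{ G(a) XOR G(b) } over all these splits. G(0) = 0.
G(1): splits (0,0):0^0=0 -> mex({0}) = 1
G(2): splits (0,1):0^1=1 (0,0):0^0=0 -> mex({0, 1}) = 2
G(3): splits (0,2):0^2=2 (1,1):1^1=0 (0,1):0^1=1 -> mex({0, 1, 2}) = 3
G(4): splits (0,3):0^3=3 (1,2):1^2=3 (0,2):0^2=2 (1,1):1^1=0 -> mex({0, 2, 3}) = 1
G(5): splits (0,4):0^1=1 (1,3):1^3=2 (2,2):2^2=0 (0,3):0^3=3 (1,2):1^2=3 -> mex({0, 1, 2, 3}) = 4
G(6) = mex({0, 1, 2, 4}) = 3
G(7) = mex({0, 1, 3, 4, 5}) = 2
G(8) = mex({0, 2, 3, 5, 6}) = 1
G(9) = mex({0, 1, 2, 3, 6, 7}) = 4
G(10) = mex({0, 1, 3, 4, 5, 7}) = 2
G(11) = mex({0, 1, 2, 3, 4, 5}) = 6
G(12) = mex({0, 1, 2, 3, 5, 6, 7}) = 4
G(13) = mex({0, 2, 3, 4, 6, 7}) = 1
G(14) = mex({0, 1, 4, 5, 6, 7}) = 2
G(15) = mex({0, 1, 2, 3, 4, 5, 6}) = 7
G(16) = mex({0, 2, 3, 5, 6, 7}) = 1
G(17) = mex({0, 1, 2, 3, 5, 6, 7}) = 4
G(18) = mex({0, 1, 2, 4, 5, 6}) = 3
G(19) = mex({0, 1, 3, 4, 5, 7}) = 2
G(20) = mex({0, 2, 3, 4, 5, 6, 7}) = 1
G(21) = mex({0, 1, 2, 3, 5, 6, 7}) = 4
G(22) = mex({0, 1, 2, 3, 4, 5, 7}) = 6
G(23) = mex({0, 1, 2, 3, 4, 5, 6}) = 7
G(24) = mex({0, 1, 2, 3, 5, 6, 7}) = 4
G(25) = mex({0, 2, 3, 4, 6, 7}) = 1
G(26) = mex({0, 1, 3, 4, 5, 6, 7}) = 2
G(27) = mex({0, 1, 2, 3, 4, 5, 6, 7}) = 8
G(28) = mex({0, 1, 2, 3, 4, 6, 7, 8}) = 5
G(29) = mex({0, 1, 2, 3, 5, 6, 7, 8, 9}) = 4
G(30) = mex({0, 1, 2, 3, 4, 5, 6, 9, 10}) = 7
G(31) = mex({0, 1, 3, 4, 5, 7, 10, 11}) = 2
G(32) = mex({0, 2, 3, 4, 5, 6, 7, 9, 11}) = 1
G(33) = mex({0, 1, 2, 3, 4, 5, 6, 7, 9, 12}) = 8
G(34) = mex({0, 1, 2, 3, 4, 5, 7, 8, 11, 12}) = 6
G(35) = mex({0, 1, 2, 3, 4, 5, 6, 8, 9, 10, 11}) = 7
G(36) = mex({0, 1, 2, 3, 5, 6, 7, 9, 10}) = 4
G(37) = mex({0, 2, 3, 4, 6, 7, 9, 10, 11, 12}) = 1
Therefore G(37) = 1.

1


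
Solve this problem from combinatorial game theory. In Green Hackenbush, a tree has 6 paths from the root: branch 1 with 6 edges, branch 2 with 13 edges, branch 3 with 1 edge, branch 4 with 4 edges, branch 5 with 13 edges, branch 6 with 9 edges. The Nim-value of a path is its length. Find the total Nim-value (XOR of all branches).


The tree has 6 branches from the ground vertex.
In Green Hackenbush, the Nim-value of a simple path of length k is k.
Branch 1: length 6, Nim-value = 6
Branch 2: length 13, Nim-value = 13
Branch 3: length 1, Nim-value = 1
Branch 4: length 4, Nim-value = 4
Branch 5: length 13, Nim-value = 13
Branch 6: length 9, Nim-value = 9
Total Nim-value = XOR of all branch values:
0 XOR 6 = 6
6 XOR 13 = 11
11 XOR 1 = 10
10 XOR 4 = 14
14 XOR 13 = 3
3 XOR 9 = 10
Nim-value of the tree = 10

10


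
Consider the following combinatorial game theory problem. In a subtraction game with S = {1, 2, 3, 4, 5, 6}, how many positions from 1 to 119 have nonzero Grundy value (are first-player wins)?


Subtraction set S = {1, 2, 3, 4, 5, 6}, so G(n) = n mod 7.
G(n) = 0 when n is a multiple of 7.
Multiples of 7 in [1, 119]: 17
N-positions (nonzero Grundy) = 119 - 17 = 102

102


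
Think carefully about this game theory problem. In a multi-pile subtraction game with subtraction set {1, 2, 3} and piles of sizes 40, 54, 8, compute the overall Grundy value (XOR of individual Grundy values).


Subtraction set: {1, 2, 3}
For this subtraction set, G(n) = n mod 4 (period = max + 1 = 4).
Pile 1 (size 40): G(40) = 40 mod 4 = 0
Pile 2 (size 54): G(54) = 54 mod 4 = 2
Pile 3 (size 8): G(8) = 8 mod 4 = 0
Total Grundy value = XOR of all: 0 XOR 2 XOR 0 = 2

2


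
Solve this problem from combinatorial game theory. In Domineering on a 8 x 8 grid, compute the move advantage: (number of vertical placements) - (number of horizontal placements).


Board is 8 x 8 (rows x cols).
Left (vertical) placements: (rows-1) * cols = 7 * 8 = 56
Right (horizontal) placements: rows * (cols-1) = 8 * 7 = 56
Advantage = Left - Right = 56 - 56 = 0

0


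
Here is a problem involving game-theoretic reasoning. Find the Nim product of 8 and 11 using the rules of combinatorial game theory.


Nim multiplication is bilinear over XOR: (u XOR v) * w = (u*w) XOR (v*w).
So we split each operand into its bit components and XOR the pairwise Nim products.
8 = 8 (as XOR of powers of 2).
11 = 1 + 2 + 8 (as XOR of powers of 2).
Using the standard Nim-product table on single bits:
  2*2 = 3,   2*4 = 8,   2*8 = 12,
  4*4 = 6,   4*8 = 11,  8*8 = 13,
and  1*x = x (identity), k*l = l*k (commutative).
Pairwise Nim products:
  8 * 1 = 8
  8 * 2 = 12
  8 * 8 = 13
XOR them: 8 XOR 12 XOR 13 = 9.
Result: 8 * 11 = 9 (in Nim).

9


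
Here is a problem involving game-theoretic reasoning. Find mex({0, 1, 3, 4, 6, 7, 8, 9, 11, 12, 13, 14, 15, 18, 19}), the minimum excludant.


Set = {0, 1, 3, 4, 6, 7, 8, 9, 11, 12, 13, 14, 15, 18, 19}
0 is in the set.
1 is in the set.
2 is NOT in the set. This is the mex.
mex = 2

2


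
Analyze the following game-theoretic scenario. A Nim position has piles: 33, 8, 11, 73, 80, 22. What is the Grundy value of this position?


We need the XOR (exclusive or) of all pile sizes.
After XOR-ing pile 1 (size 33): 0 XOR 33 = 33
After XOR-ing pile 2 (size 8): 33 XOR 8 = 41
After XOR-ing pile 3 (size 11): 41 XOR 11 = 34
After XOR-ing pile 4 (size 73): 34 XOR 73 = 107
After XOR-ing pile 5 (size 80): 107 XOR 80 = 59
After XOR-ing pile 6 (size 22): 59 XOR 22 = 45
The Nim-value of this position is 45.

45


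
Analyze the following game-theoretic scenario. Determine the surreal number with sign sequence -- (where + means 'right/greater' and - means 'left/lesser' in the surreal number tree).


Sign expansion: --
Rule: track bounds (lo, hi), initially (-inf, +inf). On '+', the current value becomes lo and we move to the simplest number in (value, hi): value + 1 if hi = +inf, otherwise the midpoint (value + hi)/2. On '-', the current value becomes hi and we move to value - 1 if lo = -inf, otherwise the midpoint (lo + value)/2.
Start at 0.
Step 1: sign = -, move left. Bounds: (-inf, 0). Value = -1
Step 2: sign = -, move left. Bounds: (-inf, -1). Value = -2
The surreal number with sign expansion -- is -2.

-2


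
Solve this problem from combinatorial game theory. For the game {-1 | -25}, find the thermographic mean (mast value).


Game = {-1 | -25}, a switch {a | b} with numbers a > b.
Its thermograph has left wall a - t and right wall b + t, which meet at t = (a - b)/2, where both equal (a + b)/2. So the mast (mean value) is at (a + b)/2.
Mean = (-1 + (-25))/2 = -26/2 = -13

-13


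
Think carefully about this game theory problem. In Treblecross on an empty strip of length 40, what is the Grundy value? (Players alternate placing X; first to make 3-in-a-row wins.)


Treblecross: place X on empty cells; 3-in-a-row wins.
Playing within two cells of an existing X lets the opponent win at once, so sensible play treats the cells i-2..i+2 around each X as dead. The player left with no safe cell loses, so this is a normal-play take-away game on strips of safe cells.
Placing X at cell i (0-indexed) of a strip of k safe cells leaves independent strips of sizes max(0, i-2) and max(0, k-i-3). Hence G(k) = mex{ G(max(0,i-2)) XOR G(max(0,k-i-3)) : 0 <= i < k }, with G(0) = 0.
G(1): splits (0,0):0^0=0 -> mex({0}) = 1
G(2): splits (0,0):0^0=0 -> mex({0}) = 1
G(3): splits (0,0):0^0=0 -> mex({0}) = 1
G(4): splits (0,1):0^1=1 (0,0):0^0=0 -> mex({0, 1}) = 2
G(5): splits (0,2):0^1=1 (0,1):0^1=1 (0,0):0^0=0 -> mex({0, 1}) = 2
G(6) = mex({1}) = 0
G(7) = mex({0, 1, 2}) = 3
G(8) = mex({0, 1, 2}) = 3
G(9) = mex({0, 2}) = 1
G(10) = mex({0, 2, 3}) = 1
G(11) = mex({0, 3}) = 1
G(12) = mex({1, 3}) = 0
G(13) = mex({0, 1, 2, 3}) = 4
G(14) = mex({0, 1, 2}) = 3
G(15) = mex({0, 1, 2}) = 3
G(16) = mex({0, 1, 2, 4}) = 3
G(17) = mex({0, 1, 3, 4}) = 2
G(18) = mex({0, 1, 3, 4}) = 2
G(19) = mex({0, 1, 3, 5}) = 2
G(20) = mex({0, 1, 2, 3, 5}) = 4
G(21) = mex({0, 1, 2, 3, 5}) = 4
G(22) = mex({1, 2, 6}) = 0
G(23) = mex({0, 1, 2, 3, 4, 6}) = 5
G(24) = mex({0, 1, 2, 3, 4}) = 5
G(25) = mex({0, 1, 3, 4, 7}) = 2
G(26) = mex({0, 1, 3, 4, 5, 7}) = 2
G(27) = mex({0, 1, 3, 5}) = 2
G(28) = mex({0, 1, 2, 5}) = 3
G(29) = mex({0, 1, 2, 4, 5, 6}) = 3
G(30) = mex({1, 2, 4, 6}) = 0
G(31) = mex({0, 1, 2, 3, 4, 6}) = 5
G(32) = mex({1, 2, 3, 4, 7}) = 0
G(33) = mex({0, 3, 7}) = 1
G(34) = mex({0, 2, 3, 5, 7}) = 1
G(35) = mex({0, 2, 3, 5, 6}) = 1
G(36) = mex({0, 1, 2, 5, 6}) = 3
G(37) = mex({0, 1, 2, 4, 5, 6}) = 3
G(38) = mex({0, 1, 2, 4}) = 3
G(39) = mex({0, 1, 2, 3, 4, 7}) = 5
G(40) = mex({0, 1, 2, 3, 4, 5, 7}) = 6
Therefore G(40) = 6.

6


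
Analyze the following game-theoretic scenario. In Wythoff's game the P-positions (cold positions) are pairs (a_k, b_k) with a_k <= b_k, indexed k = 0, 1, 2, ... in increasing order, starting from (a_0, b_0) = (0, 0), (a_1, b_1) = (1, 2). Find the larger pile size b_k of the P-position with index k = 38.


By Wythoff's theorem, a_k = floor(k * phi) and b_k = floor(k * phi^2) = a_k + k, where phi = (1 + sqrt(5))/2 is the golden ratio.
phi = (1 + sqrt(5))/2 = 1.618034
phi^2 = phi + 1 = 2.618034
k = 38
k * phi^2 = 38 * 2.618034 = 99.485292
b_38 = floor(k * phi^2) = 99 (check: a_38 + k = 61 + 38 = 99)

99


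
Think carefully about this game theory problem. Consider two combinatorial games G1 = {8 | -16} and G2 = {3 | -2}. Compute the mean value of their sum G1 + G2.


G1 = {8 | -16}, G2 = {3 | -2}
Each is a switch {a | b} with numbers a > b; its mean value is (a + b)/2, and mean value is additive over game sums: m(G1 + G2) = m(G1) + m(G2).
Mean of G1 = (8 + (-16))/2 = -8/2 = -4
Mean of G2 = (3 + (-2))/2 = 1/2 = 1/2
Mean of G1 + G2 = -4 + 1/2 = -7/2

-7/2


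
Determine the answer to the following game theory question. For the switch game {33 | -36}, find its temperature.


The game is {33 | -36}, a switch {a | b} with numbers a > b.
Cooling {a | b} by t gives {a - t | b + t}, which stops being hot when a - t = b + t, i.e. at t = (a - b)/2. So the temperature of a switch is (a - b)/2.
Temperature = (Left option - Right option) / 2
= (33 - (-36)) / 2
= 69 / 2
= 69/2

69/2


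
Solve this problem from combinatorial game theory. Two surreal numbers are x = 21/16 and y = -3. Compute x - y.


x = 21/16, y = -3
Converting to common denominator: 16
x = 21/16, y = -48/16
x - y = 21/16 - -3 = 69/16

69/16


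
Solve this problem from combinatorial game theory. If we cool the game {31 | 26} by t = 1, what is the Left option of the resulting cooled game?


Original game: {31 | 26} (a switch {a | b} with a > b).
Cooling by t (for t below the temperature (a - b)/2 = 5/2) taxes each move by t: {a | b} cooled by t is {a - t | b + t}.
Cooling amount: t = 1
Cooled Left option: 31 - 1 = 30
Cooled Right option: 26 + 1 = 27
Cooled game: {30 | 27}
Left option = 30

30


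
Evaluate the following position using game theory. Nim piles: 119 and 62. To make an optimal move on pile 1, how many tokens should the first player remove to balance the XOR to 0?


Piles: 119 and 62
Current XOR: 119 XOR 62 = 73 (non-zero, so this is an N-position).
To make the XOR zero, we need to find a move that balances the piles.
For pile 1 (size 119): target = 119 XOR 73 = 62
We reduce pile 1 from 119 to 62.
Tokens removed: 119 - 62 = 57
Verification: 62 XOR 62 = 0

57


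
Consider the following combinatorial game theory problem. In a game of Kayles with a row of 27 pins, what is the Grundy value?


Kayles: a move removes 1 or 2 adjacent pins from a contiguous row.
Removing pins from a row of k leaves two independent rows (a, b) with a + b = k - 1 (one pin) or a + b = k - 2 (two pins); an end removal gives a = 0.
By Sprague-Grundy, G(k) = mex{ G(a) XOR G(b) } over all these splits. G(0) = 0.
G(1): splits (0,0):0^0=0 -> mex({0}) = 1
G(2): splits (0,1):0^1=1 (0,0):0^0=0 -> mex({0, 1}) = 2
G(3): splits (0,2):0^2=2 (1,1):1^1=0 (0,1):0^1=1 -> mex({0, 1, 2}) = 3
G(4): splits (0,3):0^3=3 (1,2):1^2=3 (0,2):0^2=2 (1,1):1^1=0 -> mex({0, 2, 3}) = 1
G(5): splits (0,4):0^1=1 (1,3):1^3=2 (2,2):2^2=0 (0,3):0^3=3 (1,2):1^2=3 -> mex({0, 1, 2, 3}) = 4
G(6) = mex({0, 1, 2, 4}) = 3
G(7) = mex({0, 1, 3, 4, 5}) = 2
G(8) = mex({0, 2, 3, 5, 6}) = 1
G(9) = mex({0, 1, 2, 3, 6, 7}) = 4
G(10) = mex({0, 1, 3, 4, 5, 7}) = 2
G(11) = mex({0, 1, 2, 3, 4, 5}) = 6
G(12) = mex({0, 1, 2, 3, 5, 6, 7}) = 4
G(13) = mex({0, 2, 3, 4, 6, 7}) = 1
G(14) = mex({0, 1, 4, 5, 6, 7}) = 2
G(15) = mex({0, 1, 2, 3, 4, 5, 6}) = 7
G(16) = mex({0, 2, 3, 5, 6, 7}) = 1
G(17) = mex({0, 1, 2, 3, 5, 6, 7}) = 4
G(18) = mex({0, 1, 2, 4, 5, 6}) = 3
G(19) = mex({0, 1, 3, 4, 5, 7}) = 2
G(20) = mex({0, 2, 3, 4, 5, 6, 7}) = 1
G(21) = mex({0, 1, 2, 3, 5, 6, 7}) = 4
G(22) = mex({0, 1, 2, 3, 4, 5, 7}) = 6
G(23) = mex({0, 1, 2, 3, 4, 5, 6}) = 7
G(24) = mex({0, 1, 2, 3, 5, 6, 7}) = 4
G(25) = mex({0, 2, 3, 4, 6, 7}) = 1
G(26) = mex({0, 1, 3, 4, 5, 6, 7}) = 2
G(27) = mex({0, 1, 2, 3, 4, 5, 6, 7}) = 8
Therefore G(27) = 8.

8


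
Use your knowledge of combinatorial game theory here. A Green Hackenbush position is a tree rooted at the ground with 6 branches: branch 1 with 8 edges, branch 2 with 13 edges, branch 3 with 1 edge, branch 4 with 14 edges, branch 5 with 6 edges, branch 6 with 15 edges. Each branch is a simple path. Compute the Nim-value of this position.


The tree has 6 branches from the ground vertex.
In Green Hackenbush, the Nim-value of a simple path of length k is k.
Branch 1: length 8, Nim-value = 8
Branch 2: length 13, Nim-value = 13
Branch 3: length 1, Nim-value = 1
Branch 4: length 14, Nim-value = 14
Branch 5: length 6, Nim-value = 6
Branch 6: length 15, Nim-value = 15
Total Nim-value = XOR of all branch values:
0 XOR 8 = 8
8 XOR 13 = 5
5 XOR 1 = 4
4 XOR 14 = 10
10 XOR 6 = 12
12 XOR 15 = 3
Nim-value of the tree = 3

3


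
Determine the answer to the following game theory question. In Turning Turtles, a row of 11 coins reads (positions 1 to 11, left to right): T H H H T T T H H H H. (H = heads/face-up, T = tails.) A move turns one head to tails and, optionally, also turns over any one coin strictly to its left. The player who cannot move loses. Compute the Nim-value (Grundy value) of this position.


Coins: T H H H T T T H H H H
Key fact: a single head at position k behaves exactly like a Nim heap of size k (turning it to T and optionally flipping a coin at j < k corresponds to moving the heap from k to j, or to 0), and heads combine as a disjunctive sum (two heads at the same place would cancel, matching j XOR j = 0). So the Nim-value is the XOR of the 1-indexed positions of the heads.
Face-up positions (1-indexed): [2, 3, 4, 8, 9, 10, 11]
XOR 0 with 2: 0 XOR 2 = 2
XOR 2 with 3: 2 XOR 3 = 1
XOR 1 with 4: 1 XOR 4 = 5
XOR 5 with 8: 5 XOR 8 = 13
XOR 13 with 9: 13 XOR 9 = 4
XOR 4 with 10: 4 XOR 10 = 14
XOR 14 with 11: 14 XOR 11 = 5
Nim-value = 5

5


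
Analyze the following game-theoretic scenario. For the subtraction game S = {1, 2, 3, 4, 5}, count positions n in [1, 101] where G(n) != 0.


Subtraction set S = {1, 2, 3, 4, 5}, so G(n) = n mod 6.
G(n) = 0 when n is a multiple of 6.
Multiples of 6 in [1, 101]: 16
N-positions (nonzero Grundy) = 101 - 16 = 85

85
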